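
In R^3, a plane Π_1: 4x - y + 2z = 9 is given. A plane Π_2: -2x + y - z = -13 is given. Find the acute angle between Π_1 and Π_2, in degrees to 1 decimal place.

11.5

cos θ = |n₁·n₂| / (|n₁||n₂|) = |-11| / (√21 · √6).
θ = arccos(0.97996) ≈ 11.5°.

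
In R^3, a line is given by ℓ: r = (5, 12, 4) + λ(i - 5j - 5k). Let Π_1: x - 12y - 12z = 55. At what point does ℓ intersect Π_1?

Substitute r = (5, 12, 4) + t(1, -5, -5) into the plane: -187 + 121t = 55, so t = 2.
Intersection: (5, 12, 4) + 2·(1, -5, -5) = (7, 2, -6).

(7, 2, -6)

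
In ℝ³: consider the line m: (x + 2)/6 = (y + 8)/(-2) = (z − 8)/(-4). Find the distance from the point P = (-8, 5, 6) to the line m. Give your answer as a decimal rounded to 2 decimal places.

m has direction (6, -2, -4) through (-2, -8, 8).
Taking (-2, -8, 8) on m with direction v = (6, -2, -4): w = P − (-2, -8, 8) = (-6, 13, -2), and w × v = (-56, -36, -66).
Distance = |w × v| / |v| = √8788 / √56 ≈ 12.53.

12.53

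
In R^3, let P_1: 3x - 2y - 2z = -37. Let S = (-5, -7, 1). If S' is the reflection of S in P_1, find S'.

(-17, 1, 9)

λ = (n·S − d)/|n|² = (-3 − (-37))/17 = 2.
Reflection = S − 2λn = (-5, -7, 1) − 4·(3, -2, -2) = (-17, 1, 9).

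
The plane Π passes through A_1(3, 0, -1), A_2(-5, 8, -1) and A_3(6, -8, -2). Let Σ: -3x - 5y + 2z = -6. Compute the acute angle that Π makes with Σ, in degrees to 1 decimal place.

A_1A_2 = (-8, 8, 0), A_1A_3 = (3, -8, -1); a normal to Π is A_1A_2 × A_1A_3 = (-8, -8, 40).
Using A_1: Π has equation -8x - 8y + 40z = -64.
cos θ = |n₁·n₂| / (|n₁||n₂|) = |144| / (√1728 · √38).
θ = arccos(0.56195) ≈ 55.8°.

55.8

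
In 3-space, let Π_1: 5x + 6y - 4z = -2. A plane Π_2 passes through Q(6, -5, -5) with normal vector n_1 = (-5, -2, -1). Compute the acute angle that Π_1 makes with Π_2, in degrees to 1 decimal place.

Π_2: n_1·r = n_1·Q gives -5x - 2y - z = -15.
cos θ = |n₁·n₂| / (|n₁||n₂|) = |-33| / (√77 · √30).
θ = arccos(0.68661) ≈ 46.6°.

46.6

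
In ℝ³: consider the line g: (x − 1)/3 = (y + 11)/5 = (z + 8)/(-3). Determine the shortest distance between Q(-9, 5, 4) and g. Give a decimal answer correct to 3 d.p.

22.259

g has direction (3, 5, -3) through (1, -11, -8).
Taking (1, -11, -8) on g with direction v = (3, 5, -3): w = Q − (1, -11, -8) = (-10, 16, 12), and w × v = (-108, 6, -98).
Distance = |w × v| / |v| = √21304 / √43 ≈ 22.259.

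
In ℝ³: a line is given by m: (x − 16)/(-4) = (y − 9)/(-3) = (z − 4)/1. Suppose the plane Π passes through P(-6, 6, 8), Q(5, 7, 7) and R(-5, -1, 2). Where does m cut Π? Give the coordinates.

m has direction (-4, -3, 1) through (16, 9, 4).
PQ = (11, 1, -1), PR = (1, -7, -6); a normal to Π is PQ × PR = (-13, 65, -78).
Using P: Π has equation -13x + 65y - 78z = -156.
Substitute r = (16, 9, 4) + t(-4, -3, 1) into the plane: 65 + (-221)t = -156, so t = 1.
Intersection: (16, 9, 4) + 1·(-4, -3, 1) = (12, 6, 5).

(12, 6, 5)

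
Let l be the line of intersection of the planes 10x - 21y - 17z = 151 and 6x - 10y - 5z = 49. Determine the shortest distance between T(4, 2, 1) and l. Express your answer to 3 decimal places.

9.545

Direction of l: (10, -21, -17) × (6, -10, -5) = (-65, -52, 26).
A point on l: solving the two plane equations with x = -1 gives (-1, -2, -7).
Taking (-1, -2, -7) on l with direction v = (-65, -52, 26): w = T − (-1, -2, -7) = (5, 4, 8), and w × v = (520, -650, 0).
Distance = |w × v| / |v| = √692900 / √7605 ≈ 9.545.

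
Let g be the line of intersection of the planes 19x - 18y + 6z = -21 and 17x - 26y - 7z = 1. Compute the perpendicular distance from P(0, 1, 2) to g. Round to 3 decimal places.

3.726

Direction of g: (19, -18, 6) × (17, -26, -7) = (282, 235, -188).
A point on g: solving the two plane equations with x = -3 gives (-3, -2, 0).
Taking (-3, -2, 0) on g with direction v = (282, 235, -188): w = P − (-3, -2, 0) = (3, 3, 2), and w × v = (-1034, 1128, -141).
Distance = |w × v| / |v| = √2361421 / √170093 ≈ 3.726.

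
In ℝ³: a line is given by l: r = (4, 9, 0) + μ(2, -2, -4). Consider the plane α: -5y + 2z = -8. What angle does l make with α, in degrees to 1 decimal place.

4.3

sin θ = |n·v| / (|n||v|) = |2| / (√29 · √24) = 0.07581.
θ ≈ 4.3°.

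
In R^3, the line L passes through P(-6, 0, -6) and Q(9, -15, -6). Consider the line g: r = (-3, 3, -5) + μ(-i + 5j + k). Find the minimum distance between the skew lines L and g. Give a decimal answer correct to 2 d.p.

0.47

A direction vector for L is Q − P = (15, -15, 0).
Common perpendicular direction n = (15, -15, 0) × (-1, 5, 1) = (-15, -15, 60).
With w = (-3, 3, -5) − (-6, 0, -6) = (3, 3, 1), w · n = -30.
Distance = |w · n| / |n| = |-30| / √4050 ≈ 0.47.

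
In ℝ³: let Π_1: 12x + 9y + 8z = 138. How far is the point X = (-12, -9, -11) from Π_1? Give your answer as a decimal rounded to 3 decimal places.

n·X − d = (12)·(-12) + (9)·(-9) + (8)·(-11) − 138 = -451; |n| = √289.
Distance = |-451| / √289 = 451/√289 ≈ 26.529.

26.529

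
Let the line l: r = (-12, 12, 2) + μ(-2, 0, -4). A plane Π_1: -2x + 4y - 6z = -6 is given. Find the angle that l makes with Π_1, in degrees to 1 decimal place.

sin θ = |n·v| / (|n||v|) = |28| / (√56 · √20) = 0.83666.
θ ≈ 56.8°.

56.8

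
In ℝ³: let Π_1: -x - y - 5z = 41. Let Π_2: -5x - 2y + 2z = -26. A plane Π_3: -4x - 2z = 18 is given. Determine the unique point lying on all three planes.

Solving the 3×3 linear system -x - y - 5z = 41, -5x - 2y + 2z = -26, -4x - 2z = 18 (e.g. by elimination or Cramer's rule, determinant = 54) gives (0, 4, -9).

(0, 4, -9)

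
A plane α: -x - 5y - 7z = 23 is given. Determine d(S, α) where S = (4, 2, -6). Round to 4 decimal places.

n·S − d = (-1)·(4) + (-5)·(2) + (-7)·(-6) − 23 = 5; |n| = √75.
Distance = |5| / √75 = 5/√75 ≈ 0.5774.

0.5774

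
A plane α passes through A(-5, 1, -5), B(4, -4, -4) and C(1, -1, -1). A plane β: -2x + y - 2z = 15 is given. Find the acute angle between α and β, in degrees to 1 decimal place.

AB = (9, -5, 1), AC = (6, -2, 4); a normal to α is AB × AC = (-18, -30, 12).
Using A: α has equation -18x - 30y + 12z = 0.
cos θ = |n₁·n₂| / (|n₁||n₂|) = |-18| / (√1368 · √9).
θ = arccos(0.16222) ≈ 80.7°.

80.7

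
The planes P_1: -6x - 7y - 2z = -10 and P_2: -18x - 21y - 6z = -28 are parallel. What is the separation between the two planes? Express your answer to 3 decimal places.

0.071

Rescale P_2 by 1/3: -6x - 7y - 2z = -28/3. Then distance = |-10 − (-28/3)| / √89 ≈ 0.071.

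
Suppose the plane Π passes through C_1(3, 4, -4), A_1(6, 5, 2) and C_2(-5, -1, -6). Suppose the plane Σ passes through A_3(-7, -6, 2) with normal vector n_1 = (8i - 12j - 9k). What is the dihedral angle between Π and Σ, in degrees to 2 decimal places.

24.07

C_1A_1 = (3, 1, 6), C_1C_2 = (-8, -5, -2); a normal to Π is C_1A_1 × C_1C_2 = (28, -42, -7).
Using C_1: Π has equation 28x - 42y - 7z = -56.
Σ: n_1·r = n_1·A_3 gives 8x - 12y - 9z = -2.
cos θ = |n₁·n₂| / (|n₁||n₂|) = |791| / (√2597 · √289).
θ = arccos(0.91304) ≈ 24.07°.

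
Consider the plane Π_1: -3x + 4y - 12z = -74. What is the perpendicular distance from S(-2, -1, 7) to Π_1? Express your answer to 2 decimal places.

n·S − d = (-3)·(-2) + (4)·(-1) + (-12)·(7) − (-74) = -8; |n| = √169.
Distance = |-8| / √169 = 8/√169 ≈ 0.62.

0.62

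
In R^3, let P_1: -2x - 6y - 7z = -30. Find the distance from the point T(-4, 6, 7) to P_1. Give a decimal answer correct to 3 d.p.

n·T − d = (-2)·(-4) + (-6)·(6) + (-7)·(7) − (-30) = -47; |n| = √89.
Distance = |-47| / √89 = 47/√89 ≈ 4.982.

4.982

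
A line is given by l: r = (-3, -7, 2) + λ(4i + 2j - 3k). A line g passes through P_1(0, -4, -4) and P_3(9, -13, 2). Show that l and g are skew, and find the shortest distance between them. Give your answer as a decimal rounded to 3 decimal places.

1.663

A direction vector for g is P_3 − P_1 = (9, -9, 6).
Common perpendicular direction n = (4, 2, -3) × (9, -9, 6) = (-15, -51, -54).
With w = (0, -4, -4) − (-3, -7, 2) = (3, 3, -6), w · n = 126.
Since n ≠ 0 the lines are not parallel, and w · n = 126 ≠ 0 so they do not intersect; hence they are skew.
Distance = |w · n| / |n| = |126| / √5742 ≈ 1.663.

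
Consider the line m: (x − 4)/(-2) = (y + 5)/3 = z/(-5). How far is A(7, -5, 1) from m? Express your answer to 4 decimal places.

m has direction (-2, 3, -5) through (4, -5, 0).
Taking (4, -5, 0) on m with direction v = (-2, 3, -5): w = A − (4, -5, 0) = (3, 0, 1), and w × v = (-3, 13, 9).
Distance = |w × v| / |v| = √259 / √38 ≈ 2.6107.

2.6107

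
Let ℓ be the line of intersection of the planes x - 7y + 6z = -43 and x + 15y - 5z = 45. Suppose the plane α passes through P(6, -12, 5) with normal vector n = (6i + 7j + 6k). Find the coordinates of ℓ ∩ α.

Direction of ℓ: (1, -7, 6) × (1, 15, -5) = (-55, 11, 22).
A point on ℓ: solving the two plane equations with x = 0 gives (0, 1, -6).
α: n·r = n·P gives 6x + 7y + 6z = -18.
Substitute r = (0, 1, -6) + t(-55, 11, 22) into the plane: -29 + (-121)t = -18, so t = -1/11.
Intersection: (0, 1, -6) + (-1/11)·(-55, 11, 22) = (5, 0, -8).

(5, 0, -8)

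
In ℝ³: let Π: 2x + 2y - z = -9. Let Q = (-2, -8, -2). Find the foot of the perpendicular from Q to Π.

Foot = Q − λn with λ = (n·Q − d)/|n|² = (-18 − (-9))/9 = -1.
Foot = (-2, -8, -2) − (-1)·(2, 2, -1) = (0, -6, -3).

(0, -6, -3)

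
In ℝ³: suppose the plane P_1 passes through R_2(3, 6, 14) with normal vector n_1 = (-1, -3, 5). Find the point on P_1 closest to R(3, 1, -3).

P_1: n_1·r = n_1·R_2 gives -x - 3y + 5z = 49.
Foot = R − λn with λ = (n·R − d)/|n|² = (-21 − 49)/35 = -2.
Foot = (3, 1, -3) − (-2)·(-1, -3, 5) = (1, -5, 7).

(1, -5, 7)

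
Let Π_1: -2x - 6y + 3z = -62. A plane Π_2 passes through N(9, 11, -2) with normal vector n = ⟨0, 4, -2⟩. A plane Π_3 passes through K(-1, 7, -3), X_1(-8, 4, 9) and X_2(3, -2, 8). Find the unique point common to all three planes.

(-5, 10, -4)

Π_2: n·r = n·N gives 4y - 2z = 48.
KX_1 = (-7, -3, 12), KX_2 = (4, -9, 11); a normal to Π_3 is KX_1 × KX_2 = (75, 125, 75).
Using K: Π_3 has equation 75x + 125y + 75z = 575.
Solving the 3×3 linear system -2x - 6y + 3z = -62, 4y - 2z = 48, 75x + 125y + 75z = 575 (e.g. by elimination or Cramer's rule, determinant = -1100) gives (-5, 10, -4).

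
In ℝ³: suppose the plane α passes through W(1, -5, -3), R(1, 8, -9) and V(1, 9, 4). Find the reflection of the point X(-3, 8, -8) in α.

(5, 8, -8)

WR = (0, 13, -6), WV = (0, 14, 7); a normal to α is WR × WV = (175, 0, 0).
Using W: α has equation 175x = 175.
λ = (n·X − d)/|n|² = (-525 − 175)/30625 = -4/175.
Reflection = X − 2λn = (-3, 8, -8) − (-8/175)·(175, 0, 0) = (5, 8, -8).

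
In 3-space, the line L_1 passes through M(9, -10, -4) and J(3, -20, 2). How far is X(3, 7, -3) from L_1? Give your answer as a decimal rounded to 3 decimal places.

A direction vector for L_1 is J − M = (-6, -10, 6).
Taking (9, -10, -4) on L_1 with direction v = (-6, -10, 6): w = X − (9, -10, -4) = (-6, 17, 1), and w × v = (112, 30, 162).
Distance = |w × v| / |v| = √39688 / √172 ≈ 15.190.

15.190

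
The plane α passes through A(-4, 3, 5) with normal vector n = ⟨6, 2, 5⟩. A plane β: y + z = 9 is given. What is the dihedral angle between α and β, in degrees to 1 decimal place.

α: n·r = n·A gives 6x + 2y + 5z = 7.
cos θ = |n₁·n₂| / (|n₁||n₂|) = |7| / (√65 · √2).
θ = arccos(0.61394) ≈ 52.1°.

52.1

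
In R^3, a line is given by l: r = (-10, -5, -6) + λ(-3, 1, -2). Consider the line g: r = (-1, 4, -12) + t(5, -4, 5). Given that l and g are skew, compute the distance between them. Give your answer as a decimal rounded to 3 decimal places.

Common perpendicular direction n = (-3, 1, -2) × (5, -4, 5) = (-3, 5, 7).
With w = (-1, 4, -12) − (-10, -5, -6) = (9, 9, -6), w · n = -24.
Distance = |w · n| / |n| = |-24| / √83 ≈ 2.634.

2.634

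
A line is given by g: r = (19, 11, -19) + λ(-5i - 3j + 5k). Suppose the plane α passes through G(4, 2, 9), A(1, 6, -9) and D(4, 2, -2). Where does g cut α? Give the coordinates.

GA = (-3, 4, -18), GD = (0, 0, -11); a normal to α is GA × GD = (-44, -33, 0).
Using G: α has equation -44x - 33y = -242.
Substitute r = (19, 11, -19) + t(-5, -3, 5) into the plane: -1199 + 319t = -242, so t = 3.
Intersection: (19, 11, -19) + 3·(-5, -3, 5) = (4, 2, -4).

(4, 2, -4)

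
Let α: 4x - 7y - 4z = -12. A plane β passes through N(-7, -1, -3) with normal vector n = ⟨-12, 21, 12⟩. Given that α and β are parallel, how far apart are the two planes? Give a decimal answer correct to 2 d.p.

β: n·r = n·N gives -12x + 21y + 12z = 27.
Rescale β by 1/(-3): 4x - 7y - 4z = -9. Then distance = |-12 − (-9)| / √81 ≈ 0.33.

0.33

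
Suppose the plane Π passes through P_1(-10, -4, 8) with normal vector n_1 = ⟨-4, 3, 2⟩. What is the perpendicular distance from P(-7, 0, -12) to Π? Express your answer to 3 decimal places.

7.428

Π: n_1·r = n_1·P_1 gives -4x + 3y + 2z = 44.
n·P − d = (-4)·(-7) + (3)·(0) + (2)·(-12) − 44 = -40; |n| = √29.
Distance = |-40| / √29 = 40/√29 ≈ 7.428.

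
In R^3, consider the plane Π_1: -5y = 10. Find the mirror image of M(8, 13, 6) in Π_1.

(8, -17, 6)

λ = (n·M − d)/|n|² = (-65 − 10)/25 = -3.
Reflection = M − 2λn = (8, 13, 6) − (-6)·(0, -5, 0) = (8, -17, 6).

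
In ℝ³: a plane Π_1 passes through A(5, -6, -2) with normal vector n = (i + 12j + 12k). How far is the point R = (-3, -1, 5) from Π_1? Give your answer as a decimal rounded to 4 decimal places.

8.0000

Π_1: n·r = n·A gives x + 12y + 12z = -91.
n·R − d = (1)·(-3) + (12)·(-1) + (12)·(5) − (-91) = 136; |n| = √289.
Distance = |136| / √289 = 136/√289 ≈ 8.0000.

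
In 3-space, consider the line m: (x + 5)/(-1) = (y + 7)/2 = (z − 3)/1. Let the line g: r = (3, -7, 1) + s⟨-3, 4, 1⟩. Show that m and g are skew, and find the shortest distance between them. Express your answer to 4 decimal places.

m has direction (-1, 2, 1) through (-5, -7, 3).
Common perpendicular direction n = (-1, 2, 1) × (-3, 4, 1) = (-2, -2, 2).
With w = (3, -7, 1) − (-5, -7, 3) = (8, 0, -2), w · n = -20.
Since n ≠ 0 the lines are not parallel, and w · n = -20 ≠ 0 so they do not intersect; hence they are skew.
Distance = |w · n| / |n| = |-20| / √12 ≈ 5.7735.

5.7735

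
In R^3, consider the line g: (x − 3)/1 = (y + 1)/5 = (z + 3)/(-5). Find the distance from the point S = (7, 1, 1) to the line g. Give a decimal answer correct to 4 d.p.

g has direction (1, 5, -5) through (3, -1, -3).
Taking (3, -1, -3) on g with direction v = (1, 5, -5): w = S − (3, -1, -3) = (4, 2, 4), and w × v = (-30, 24, 18).
Distance = |w × v| / |v| = √1800 / √51 ≈ 5.9409.

5.9409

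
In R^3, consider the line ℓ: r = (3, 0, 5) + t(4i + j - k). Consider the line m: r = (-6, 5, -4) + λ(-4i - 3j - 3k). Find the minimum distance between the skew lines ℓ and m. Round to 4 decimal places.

Common perpendicular direction n = (4, 1, -1) × (-4, -3, -3) = (-6, 16, -8).
With w = (-6, 5, -4) − (3, 0, 5) = (-9, 5, -9), w · n = 206.
Distance = |w · n| / |n| = |206| / √356 ≈ 10.9180.

10.9180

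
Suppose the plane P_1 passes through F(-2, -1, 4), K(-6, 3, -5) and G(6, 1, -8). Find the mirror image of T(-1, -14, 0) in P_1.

(5, 10, 8)

FK = (-4, 4, -9), FG = (8, 2, -12); a normal to P_1 is FK × FG = (-30, -120, -40).
Using F: P_1 has equation -30x - 120y - 40z = 20.
λ = (n·T − d)/|n|² = (1710 − 20)/16900 = 1/10.
Reflection = T − 2λn = (-1, -14, 0) − (1/5)·(-30, -120, -40) = (5, 10, 8).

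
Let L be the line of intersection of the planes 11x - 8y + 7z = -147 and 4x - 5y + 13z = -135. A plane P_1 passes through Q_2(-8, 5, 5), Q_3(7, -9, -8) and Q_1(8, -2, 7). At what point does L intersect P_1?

(-9, -1, -8)

Direction of L: (11, -8, 7) × (4, -5, 13) = (-69, -115, -23).
A point on L: solving the two plane equations with x = 3 gives (3, 19, -4).
Q_2Q_3 = (15, -14, -13), Q_2Q_1 = (16, -7, 2); a normal to P_1 is Q_2Q_3 × Q_2Q_1 = (-119, -238, 119).
Using Q_2: P_1 has equation -119x - 238y + 119z = 357.
Substitute r = (3, 19, -4) + t(-69, -115, -23) into the plane: -5355 + 32844t = 357, so t = 4/23.
Intersection: (3, 19, -4) + (4/23)·(-69, -115, -23) = (-9, -1, -8).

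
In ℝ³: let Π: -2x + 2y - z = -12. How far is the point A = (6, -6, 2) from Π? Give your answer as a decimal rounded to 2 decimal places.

4.67

n·A − d = (-2)·(6) + (2)·(-6) + (-1)·(2) − (-12) = -14; |n| = √9.
Distance = |-14| / √9 = 14/√9 ≈ 4.67.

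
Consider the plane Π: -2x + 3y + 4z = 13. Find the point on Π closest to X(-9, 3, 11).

Foot = X − λn with λ = (n·X − d)/|n|² = (71 − 13)/29 = 2.
Foot = (-9, 3, 11) − 2·(-2, 3, 4) = (-5, -3, 3).

(-5, -3, 3)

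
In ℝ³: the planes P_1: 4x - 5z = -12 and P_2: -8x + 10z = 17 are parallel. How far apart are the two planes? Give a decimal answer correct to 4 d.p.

Rescale P_2 by 1/(-2): 4x - 5z = -17/2. Then distance = |-12 − (-17/2)| / √41 ≈ 0.5466.

0.5466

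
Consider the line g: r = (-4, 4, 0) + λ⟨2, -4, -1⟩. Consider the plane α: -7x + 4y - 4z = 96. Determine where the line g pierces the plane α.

Substitute r = (-4, 4, 0) + t(2, -4, -1) into the plane: 44 + (-26)t = 96, so t = -2.
Intersection: (-4, 4, 0) + (-2)·(2, -4, -1) = (-8, 12, 2).

(-8, 12, 2)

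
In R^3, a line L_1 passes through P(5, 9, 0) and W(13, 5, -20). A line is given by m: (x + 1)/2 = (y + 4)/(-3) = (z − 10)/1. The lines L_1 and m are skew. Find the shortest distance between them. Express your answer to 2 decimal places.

A direction vector for L_1 is W − P = (8, -4, -20).
m has direction (2, -3, 1) through (-1, -4, 10).
Common perpendicular direction n = (8, -4, -20) × (2, -3, 1) = (-64, -48, -16).
With w = (-1, -4, 10) − (5, 9, 0) = (-6, -13, 10), w · n = 848.
Distance = |w · n| / |n| = |848| / √6656 ≈ 10.39.

10.39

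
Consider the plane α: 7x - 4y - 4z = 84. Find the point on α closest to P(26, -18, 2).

Foot = P − λn with λ = (n·P − d)/|n|² = (246 − 84)/81 = 2.
Foot = (26, -18, 2) − 2·(7, -4, -4) = (12, -10, 10).

(12, -10, 10)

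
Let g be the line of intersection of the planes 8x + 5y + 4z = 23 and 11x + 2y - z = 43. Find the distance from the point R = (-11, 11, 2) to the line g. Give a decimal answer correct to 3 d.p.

Direction of g: (8, 5, 4) × (11, 2, -1) = (-13, 52, -39).
A point on g: solving the two plane equations with x = 3 gives (3, 3, -4).
Taking (3, 3, -4) on g with direction v = (-13, 52, -39): w = R − (3, 3, -4) = (-14, 8, 6), and w × v = (-624, -624, -624).
Distance = |w × v| / |v| = √1168128 / √4394 ≈ 16.305.

16.305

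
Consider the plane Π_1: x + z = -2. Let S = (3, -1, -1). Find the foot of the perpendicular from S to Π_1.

(1, -1, -3)

Foot = S − λn with λ = (n·S − d)/|n|² = (2 − (-2))/2 = 2.
Foot = (3, -1, -1) − 2·(1, 0, 1) = (1, -1, -3).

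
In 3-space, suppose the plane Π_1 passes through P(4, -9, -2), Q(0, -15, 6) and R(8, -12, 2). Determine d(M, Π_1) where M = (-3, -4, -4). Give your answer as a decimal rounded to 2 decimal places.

2.80

PQ = (-4, -6, 8), PR = (4, -3, 4); a normal to Π_1 is PQ × PR = (0, 48, 36).
Using P: Π_1 has equation 48y + 36z = -504.
n·M − d = (0)·(-3) + (48)·(-4) + (36)·(-4) − (-504) = 168; |n| = √3600.
Distance = |168| / √3600 = 168/√3600 ≈ 2.80.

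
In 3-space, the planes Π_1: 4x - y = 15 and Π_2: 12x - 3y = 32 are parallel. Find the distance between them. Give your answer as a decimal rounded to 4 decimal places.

Rescale Π_2 by 1/3: 4x - y = 32/3. Then distance = |15 − (32/3)| / √17 ≈ 1.0510.

1.0510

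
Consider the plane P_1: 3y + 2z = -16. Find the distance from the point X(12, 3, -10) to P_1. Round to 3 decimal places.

1.387

n·X − d = (0)·(12) + (3)·(3) + (2)·(-10) − (-16) = 5; |n| = √13.
Distance = |5| / √13 = 5/√13 ≈ 1.387.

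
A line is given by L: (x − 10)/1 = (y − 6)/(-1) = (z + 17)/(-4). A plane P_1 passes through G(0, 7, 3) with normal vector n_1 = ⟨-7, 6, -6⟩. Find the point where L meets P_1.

L has direction (1, -1, -4) through (10, 6, -17).
P_1: n_1·r = n_1·G gives -7x + 6y - 6z = 24.
Substitute r = (10, 6, -17) + t(1, -1, -4) into the plane: 68 + 11t = 24, so t = -4.
Intersection: (10, 6, -17) + (-4)·(1, -1, -4) = (6, 10, -1).

(6, 10, -1)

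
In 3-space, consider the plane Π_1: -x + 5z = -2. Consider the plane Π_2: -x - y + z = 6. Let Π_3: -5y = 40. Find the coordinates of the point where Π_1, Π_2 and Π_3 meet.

(2, -8, 0)

Solving the 3×3 linear system -x + 5z = -2, -x - y + z = 6, -5y = 40 (e.g. by elimination or Cramer's rule, determinant = 20) gives (2, -8, 0).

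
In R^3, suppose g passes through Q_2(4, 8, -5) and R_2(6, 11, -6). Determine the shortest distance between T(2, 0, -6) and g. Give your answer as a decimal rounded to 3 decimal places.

A direction vector for g is R_2 − Q_2 = (2, 3, -1).
Taking (4, 8, -5) on g with direction v = (2, 3, -1): w = T − (4, 8, -5) = (-2, -8, -1), and w × v = (11, -4, 10).
Distance = |w × v| / |v| = √237 / √14 ≈ 4.114.

4.114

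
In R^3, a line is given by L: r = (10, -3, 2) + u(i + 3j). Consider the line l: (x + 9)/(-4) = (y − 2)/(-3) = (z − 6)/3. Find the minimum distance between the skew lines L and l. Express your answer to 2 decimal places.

l has direction (-4, -3, 3) through (-9, 2, 6).
Common perpendicular direction n = (1, 3, 0) × (-4, -3, 3) = (9, -3, 9).
With w = (-9, 2, 6) − (10, -3, 2) = (-19, 5, 4), w · n = -150.
Distance = |w · n| / |n| = |-150| / √171 ≈ 11.47.

11.47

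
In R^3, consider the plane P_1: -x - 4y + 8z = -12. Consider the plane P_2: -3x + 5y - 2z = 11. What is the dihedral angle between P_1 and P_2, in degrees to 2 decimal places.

53.50

cos θ = |n₁·n₂| / (|n₁||n₂|) = |-33| / (√81 · √38).
θ = arccos(0.59481) ≈ 53.50°.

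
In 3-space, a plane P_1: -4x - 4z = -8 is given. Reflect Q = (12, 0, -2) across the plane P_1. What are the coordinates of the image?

λ = (n·Q − d)/|n|² = (-40 − (-8))/32 = -1.
Reflection = Q − 2λn = (12, 0, -2) − (-2)·(-4, 0, -4) = (4, 0, -10).

(4, 0, -10)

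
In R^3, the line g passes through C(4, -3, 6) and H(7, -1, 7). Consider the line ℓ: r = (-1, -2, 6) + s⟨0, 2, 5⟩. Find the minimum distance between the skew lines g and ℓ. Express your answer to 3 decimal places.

3.051

A direction vector for g is H − C = (3, 2, 1).
Common perpendicular direction n = (3, 2, 1) × (0, 2, 5) = (8, -15, 6).
With w = (-1, -2, 6) − (4, -3, 6) = (-5, 1, 0), w · n = -55.
Distance = |w · n| / |n| = |-55| / √325 ≈ 3.051.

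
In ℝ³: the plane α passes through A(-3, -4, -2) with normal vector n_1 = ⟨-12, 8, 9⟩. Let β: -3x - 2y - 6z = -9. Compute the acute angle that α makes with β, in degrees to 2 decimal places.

α: n_1·r = n_1·A gives -12x + 8y + 9z = -14.
cos θ = |n₁·n₂| / (|n₁||n₂|) = |-34| / (√289 · √49).
θ = arccos(0.28571) ≈ 73.40°.

73.40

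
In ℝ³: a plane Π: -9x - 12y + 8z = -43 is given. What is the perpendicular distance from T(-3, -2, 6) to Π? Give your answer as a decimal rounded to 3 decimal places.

n·T − d = (-9)·(-3) + (-12)·(-2) + (8)·(6) − (-43) = 142; |n| = √289.
Distance = |142| / √289 = 142/√289 ≈ 8.353.

8.353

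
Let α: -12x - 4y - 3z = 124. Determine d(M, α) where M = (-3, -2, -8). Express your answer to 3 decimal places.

n·M − d = (-12)·(-3) + (-4)·(-2) + (-3)·(-8) − 124 = -56; |n| = √169.
Distance = |-56| / √169 = 56/√169 ≈ 4.308.

4.308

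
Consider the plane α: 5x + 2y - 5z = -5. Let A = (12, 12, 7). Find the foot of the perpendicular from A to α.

(7, 10, 12)

Foot = A − λn with λ = (n·A − d)/|n|² = (49 − (-5))/54 = 1.
Foot = (12, 12, 7) − 1·(5, 2, -5) = (7, 10, 12).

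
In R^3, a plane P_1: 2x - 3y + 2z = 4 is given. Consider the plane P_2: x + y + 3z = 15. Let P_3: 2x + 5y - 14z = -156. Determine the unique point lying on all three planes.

(-10, -2, 9)

Solving the 3×3 linear system 2x - 3y + 2z = 4, x + y + 3z = 15, 2x + 5y - 14z = -156 (e.g. by elimination or Cramer's rule, determinant = -112) gives (-10, -2, 9).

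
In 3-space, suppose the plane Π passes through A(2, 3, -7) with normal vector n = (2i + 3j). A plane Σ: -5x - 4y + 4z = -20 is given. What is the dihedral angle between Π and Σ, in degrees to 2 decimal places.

36.08

Π: n·r = n·A gives 2x + 3y = 13.
cos θ = |n₁·n₂| / (|n₁||n₂|) = |-22| / (√13 · √57).
θ = arccos(0.80819) ≈ 36.08°.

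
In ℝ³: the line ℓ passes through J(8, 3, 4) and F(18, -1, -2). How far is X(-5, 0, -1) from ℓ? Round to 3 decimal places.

A direction vector for ℓ is F − J = (10, -4, -6).
Taking (8, 3, 4) on ℓ with direction v = (10, -4, -6): w = X − (8, 3, 4) = (-13, -3, -5), and w × v = (-2, -128, 82).
Distance = |w × v| / |v| = √23112 / √152 ≈ 12.331.

12.331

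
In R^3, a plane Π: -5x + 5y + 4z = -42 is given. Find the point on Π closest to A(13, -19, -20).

Foot = A − λn with λ = (n·A − d)/|n|² = (-240 − (-42))/66 = -3.
Foot = (13, -19, -20) − (-3)·(-5, 5, 4) = (-2, -4, -8).

(-2, -4, -8)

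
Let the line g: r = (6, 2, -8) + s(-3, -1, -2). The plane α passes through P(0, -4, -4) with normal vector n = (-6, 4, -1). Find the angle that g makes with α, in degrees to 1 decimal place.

36.0

α: n·r = n·P gives -6x + 4y - z = -12.
sin θ = |n·v| / (|n||v|) = |16| / (√53 · √14) = 0.58738.
θ ≈ 36.0°.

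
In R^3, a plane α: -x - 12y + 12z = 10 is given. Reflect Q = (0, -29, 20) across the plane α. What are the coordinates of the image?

λ = (n·Q − d)/|n|² = (588 − 10)/289 = 2.
Reflection = Q − 2λn = (0, -29, 20) − 4·(-1, -12, 12) = (4, 19, -28).

(4, 19, -28)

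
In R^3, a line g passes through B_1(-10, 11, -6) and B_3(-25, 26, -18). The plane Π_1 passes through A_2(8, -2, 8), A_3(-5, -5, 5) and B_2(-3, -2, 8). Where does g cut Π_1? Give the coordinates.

(5, -4, 6)

A direction vector for g is B_3 − B_1 = (-15, 15, -12).
A_2A_3 = (-13, -3, -3), A_2B_2 = (-11, 0, 0); a normal to Π_1 is A_2A_3 × A_2B_2 = (0, 33, -33).
Using A_2: Π_1 has equation 33y - 33z = -330.
Substitute r = (-10, 11, -6) + t(-15, 15, -12) into the plane: 561 + 891t = -330, so t = -1.
Intersection: (-10, 11, -6) + (-1)·(-15, 15, -12) = (5, -4, 6).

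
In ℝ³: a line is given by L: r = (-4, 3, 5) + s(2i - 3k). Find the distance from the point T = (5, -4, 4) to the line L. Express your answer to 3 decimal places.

9.853

Taking (-4, 3, 5) on L with direction v = (2, 0, -3): w = T − (-4, 3, 5) = (9, -7, -1), and w × v = (21, 25, 14).
Distance = |w × v| / |v| = √1262 / √13 ≈ 9.853.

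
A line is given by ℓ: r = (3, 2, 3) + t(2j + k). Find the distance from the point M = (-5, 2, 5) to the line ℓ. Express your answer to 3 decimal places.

Taking (3, 2, 3) on ℓ with direction v = (0, 2, 1): w = M − (3, 2, 3) = (-8, 0, 2), and w × v = (-4, 8, -16).
Distance = |w × v| / |v| = √336 / √5 ≈ 8.198.

8.198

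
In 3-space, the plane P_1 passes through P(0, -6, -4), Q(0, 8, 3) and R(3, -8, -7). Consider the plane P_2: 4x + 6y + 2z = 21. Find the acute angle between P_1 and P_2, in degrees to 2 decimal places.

80.15

PQ = (0, 14, 7), PR = (3, -2, -3); a normal to P_1 is PQ × PR = (-28, 21, -42).
Using P: P_1 has equation -28x + 21y - 42z = 42.
cos θ = |n₁·n₂| / (|n₁||n₂|) = |-70| / (√2989 · √56).
θ = arccos(0.17110) ≈ 80.15°.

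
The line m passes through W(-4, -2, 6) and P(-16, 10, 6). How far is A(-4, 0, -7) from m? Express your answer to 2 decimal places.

13.08

A direction vector for m is P − W = (-12, 12, 0).
Taking (-4, -2, 6) on m with direction v = (-12, 12, 0): w = A − (-4, -2, 6) = (0, 2, -13), and w × v = (156, 156, 24).
Distance = |w × v| / |v| = √49248 / √288 ≈ 13.08.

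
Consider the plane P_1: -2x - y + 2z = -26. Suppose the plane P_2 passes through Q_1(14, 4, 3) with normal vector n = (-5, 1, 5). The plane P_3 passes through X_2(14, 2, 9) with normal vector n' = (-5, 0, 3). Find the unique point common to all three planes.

P_2: n·r = n·Q_1 gives -5x + y + 5z = -51.
P_3: n'·r = n'·X_2 gives -5x + 3z = -43.
Solving the 3×3 linear system -2x - y + 2z = -26, -5x + y + 5z = -51, -5x + 3z = -43 (e.g. by elimination or Cramer's rule, determinant = 14) gives (5, 4, -6).

(5, 4, -6)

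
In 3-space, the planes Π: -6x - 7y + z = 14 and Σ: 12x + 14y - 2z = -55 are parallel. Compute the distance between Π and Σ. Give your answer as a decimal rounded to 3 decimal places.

1.456

Rescale Σ by 1/(-2): -6x - 7y + z = 55/2. Then distance = |14 − (55/2)| / √86 ≈ 1.456.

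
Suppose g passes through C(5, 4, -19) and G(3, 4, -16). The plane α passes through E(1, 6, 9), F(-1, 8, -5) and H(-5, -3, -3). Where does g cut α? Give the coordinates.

A direction vector for g is G − C = (-2, 0, 3).
EF = (-2, 2, -14), EH = (-6, -9, -12); a normal to α is EF × EH = (-150, 60, 30).
Using E: α has equation -150x + 60y + 30z = 480.
Substitute r = (5, 4, -19) + t(-2, 0, 3) into the plane: -1080 + 390t = 480, so t = 4.
Intersection: (5, 4, -19) + 4·(-2, 0, 3) = (-3, 4, -7).

(-3, 4, -7)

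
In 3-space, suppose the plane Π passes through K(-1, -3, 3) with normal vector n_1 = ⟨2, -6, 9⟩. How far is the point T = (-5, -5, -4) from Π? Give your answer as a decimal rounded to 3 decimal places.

5.364

Π: n_1·r = n_1·K gives 2x - 6y + 9z = 43.
n·T − d = (2)·(-5) + (-6)·(-5) + (9)·(-4) − 43 = -59; |n| = √121.
Distance = |-59| / √121 = 59/√121 ≈ 5.364.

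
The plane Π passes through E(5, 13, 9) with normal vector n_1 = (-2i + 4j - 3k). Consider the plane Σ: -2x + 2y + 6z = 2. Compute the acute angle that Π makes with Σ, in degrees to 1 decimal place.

80.3

Π: n_1·r = n_1·E gives -2x + 4y - 3z = 15.
cos θ = |n₁·n₂| / (|n₁||n₂|) = |-6| / (√29 · √44).
θ = arccos(0.16797) ≈ 80.3°.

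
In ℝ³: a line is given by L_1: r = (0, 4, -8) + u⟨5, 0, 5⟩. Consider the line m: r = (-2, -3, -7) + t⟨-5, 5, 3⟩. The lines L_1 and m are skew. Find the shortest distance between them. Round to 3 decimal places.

Common perpendicular direction n = (5, 0, 5) × (-5, 5, 3) = (-25, -40, 25).
With w = (-2, -3, -7) − (0, 4, -8) = (-2, -7, 1), w · n = 355.
Distance = |w · n| / |n| = |355| / √2850 ≈ 6.650.

6.650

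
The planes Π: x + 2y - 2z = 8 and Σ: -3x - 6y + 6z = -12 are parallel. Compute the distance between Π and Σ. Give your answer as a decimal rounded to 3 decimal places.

1.333

Rescale Σ by 1/(-3): x + 2y - 2z = 4. Then distance = |8 − 4| / √9 ≈ 1.333.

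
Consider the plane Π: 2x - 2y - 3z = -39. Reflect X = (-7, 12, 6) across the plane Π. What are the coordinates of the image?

λ = (n·X − d)/|n|² = (-56 − (-39))/17 = -1.
Reflection = X − 2λn = (-7, 12, 6) − (-2)·(2, -2, -3) = (-3, 8, 0).

(-3, 8, 0)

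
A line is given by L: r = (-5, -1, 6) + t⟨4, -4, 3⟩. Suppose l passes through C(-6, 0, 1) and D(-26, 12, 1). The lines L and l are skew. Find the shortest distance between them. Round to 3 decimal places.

1.768

A direction vector for l is D − C = (-20, 12, 0).
Common perpendicular direction n = (4, -4, 3) × (-20, 12, 0) = (-36, -60, -32).
With w = (-6, 0, 1) − (-5, -1, 6) = (-1, 1, -5), w · n = 136.
Distance = |w · n| / |n| = |136| / √5920 ≈ 1.768.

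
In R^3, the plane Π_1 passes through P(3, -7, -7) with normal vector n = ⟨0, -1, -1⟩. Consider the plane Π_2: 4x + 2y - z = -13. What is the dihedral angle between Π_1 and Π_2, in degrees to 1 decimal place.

81.1

Π_1: n·r = n·P gives -y - z = 14.
cos θ = |n₁·n₂| / (|n₁||n₂|) = |-1| / (√2 · √21).
θ = arccos(0.15430) ≈ 81.1°.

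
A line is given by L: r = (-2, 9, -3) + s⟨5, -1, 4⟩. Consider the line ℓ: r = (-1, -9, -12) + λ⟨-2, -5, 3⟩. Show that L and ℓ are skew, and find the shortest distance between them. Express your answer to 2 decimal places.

17.14

Common perpendicular direction n = (5, -1, 4) × (-2, -5, 3) = (17, -23, -27).
With w = (-1, -9, -12) − (-2, 9, -3) = (1, -18, -9), w · n = 674.
Since n ≠ 0 the lines are not parallel, and w · n = 674 ≠ 0 so they do not intersect; hence they are skew.
Distance = |w · n| / |n| = |674| / √1547 ≈ 17.14.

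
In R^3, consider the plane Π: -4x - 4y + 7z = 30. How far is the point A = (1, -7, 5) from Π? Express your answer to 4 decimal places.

3.2222

n·A − d = (-4)·(1) + (-4)·(-7) + (7)·(5) − 30 = 29; |n| = √81.
Distance = |29| / √81 = 29/√81 ≈ 3.2222.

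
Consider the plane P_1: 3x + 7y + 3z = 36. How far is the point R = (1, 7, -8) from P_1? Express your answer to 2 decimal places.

n·R − d = (3)·(1) + (7)·(7) + (3)·(-8) − 36 = -8; |n| = √67.
Distance = |-8| / √67 = 8/√67 ≈ 0.98.

0.98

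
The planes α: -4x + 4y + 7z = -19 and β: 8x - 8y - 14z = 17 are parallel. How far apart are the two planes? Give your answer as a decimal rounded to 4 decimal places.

Rescale β by 1/(-2): -4x + 4y + 7z = -17/2. Then distance = |-19 − (-17/2)| / √81 ≈ 1.1667.

1.1667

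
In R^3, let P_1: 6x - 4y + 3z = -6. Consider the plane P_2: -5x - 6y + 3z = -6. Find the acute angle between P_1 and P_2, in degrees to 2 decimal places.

87.37

cos θ = |n₁·n₂| / (|n₁||n₂|) = |3| / (√61 · √70).
θ = arccos(0.04591) ≈ 87.37°.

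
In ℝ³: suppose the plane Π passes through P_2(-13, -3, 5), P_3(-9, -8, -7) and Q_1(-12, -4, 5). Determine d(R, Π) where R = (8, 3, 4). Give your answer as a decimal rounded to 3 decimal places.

19.118

P_2P_3 = (4, -5, -12), P_2Q_1 = (1, -1, 0); a normal to Π is P_2P_3 × P_2Q_1 = (-12, -12, 1).
Using P_2: Π has equation -12x - 12y + z = 197.
n·R − d = (-12)·(8) + (-12)·(3) + (1)·(4) − 197 = -325; |n| = √289.
Distance = |-325| / √289 = 325/√289 ≈ 19.118.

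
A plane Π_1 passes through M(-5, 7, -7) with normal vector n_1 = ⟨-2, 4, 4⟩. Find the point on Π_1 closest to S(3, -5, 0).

Π_1: n_1·r = n_1·M gives -2x + 4y + 4z = 10.
Foot = S − λn with λ = (n·S − d)/|n|² = (-26 − 10)/36 = -1.
Foot = (3, -5, 0) − (-1)·(-2, 4, 4) = (1, -1, 4).

(1, -1, 4)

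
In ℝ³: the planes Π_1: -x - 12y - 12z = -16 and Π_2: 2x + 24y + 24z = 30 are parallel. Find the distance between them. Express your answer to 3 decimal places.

0.059

Rescale Π_2 by 1/(-2): -x - 12y - 12z = -15. Then distance = |-16 − (-15)| / √289 ≈ 0.059.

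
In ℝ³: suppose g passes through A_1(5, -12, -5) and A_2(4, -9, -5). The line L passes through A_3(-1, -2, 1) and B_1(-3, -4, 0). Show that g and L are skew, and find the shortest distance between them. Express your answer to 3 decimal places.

6.510

A direction vector for g is A_2 − A_1 = (-1, 3, 0).
A direction vector for L is B_1 − A_3 = (-2, -2, -1).
Common perpendicular direction n = (-1, 3, 0) × (-2, -2, -1) = (-3, -1, 8).
With w = (-1, -2, 1) − (5, -12, -5) = (-6, 10, 6), w · n = 56.
Since n ≠ 0 the lines are not parallel, and w · n = 56 ≠ 0 so they do not intersect; hence they are skew.
Distance = |w · n| / |n| = |56| / √74 ≈ 6.510.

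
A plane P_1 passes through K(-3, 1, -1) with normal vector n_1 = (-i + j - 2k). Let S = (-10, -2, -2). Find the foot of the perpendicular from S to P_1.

P_1: n_1·r = n_1·K gives -x + y - 2z = 6.
Foot = S − λn with λ = (n·S − d)/|n|² = (12 − 6)/6 = 1.
Foot = (-10, -2, -2) − 1·(-1, 1, -2) = (-9, -3, 0).

(-9, -3, 0)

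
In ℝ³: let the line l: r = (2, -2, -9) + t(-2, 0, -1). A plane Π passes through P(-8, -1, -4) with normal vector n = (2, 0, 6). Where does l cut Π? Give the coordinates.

(4, -2, -8)

Π: n·r = n·P gives 2x + 6z = -40.
Substitute r = (2, -2, -9) + t(-2, 0, -1) into the plane: -50 + (-10)t = -40, so t = -1.
Intersection: (2, -2, -9) + (-1)·(-2, 0, -1) = (4, -2, -8).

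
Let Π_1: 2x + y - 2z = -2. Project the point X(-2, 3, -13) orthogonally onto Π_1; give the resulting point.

(-8, 0, -7)

Foot = X − λn with λ = (n·X − d)/|n|² = (25 − (-2))/9 = 3.
Foot = (-2, 3, -13) − 3·(2, 1, -2) = (-8, 0, -7).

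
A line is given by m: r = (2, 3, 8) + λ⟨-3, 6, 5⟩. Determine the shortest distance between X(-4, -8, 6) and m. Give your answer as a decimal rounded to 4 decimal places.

10.6275

Taking (2, 3, 8) on m with direction v = (-3, 6, 5): w = X − (2, 3, 8) = (-6, -11, -2), and w × v = (-43, 36, -69).
Distance = |w × v| / |v| = √7906 / √70 ≈ 10.6275.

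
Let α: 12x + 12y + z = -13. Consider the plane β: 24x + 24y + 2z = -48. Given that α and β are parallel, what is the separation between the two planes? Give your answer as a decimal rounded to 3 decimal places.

Rescale β by 1/2: 12x + 12y + z = -24. Then distance = |-13 − (-24)| / √289 ≈ 0.647.

0.647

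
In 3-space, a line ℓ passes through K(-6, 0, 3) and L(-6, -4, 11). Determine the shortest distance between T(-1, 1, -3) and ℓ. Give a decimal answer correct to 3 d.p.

5.310

A direction vector for ℓ is L − K = (0, -4, 8).
Taking (-6, 0, 3) on ℓ with direction v = (0, -4, 8): w = T − (-6, 0, 3) = (5, 1, -6), and w × v = (-16, -40, -20).
Distance = |w × v| / |v| = √2256 / √80 ≈ 5.310.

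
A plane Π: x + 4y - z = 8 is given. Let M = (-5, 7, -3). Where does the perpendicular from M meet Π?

(-6, 3, -2)

Foot = M − λn with λ = (n·M − d)/|n|² = (26 − 8)/18 = 1.
Foot = (-5, 7, -3) − 1·(1, 4, -1) = (-6, 3, -2).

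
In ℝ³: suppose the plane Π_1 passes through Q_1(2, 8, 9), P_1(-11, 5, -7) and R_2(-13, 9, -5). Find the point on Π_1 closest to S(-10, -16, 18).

Q_1P_1 = (-13, -3, -16), Q_1R_2 = (-15, 1, -14); a normal to Π_1 is Q_1P_1 × Q_1R_2 = (58, 58, -58).
Using Q_1: Π_1 has equation 58x + 58y - 58z = 58.
Foot = S − λn with λ = (n·S − d)/|n|² = (-2552 − 58)/10092 = -15/58.
Foot = (-10, -16, 18) − (-15/58)·(58, 58, -58) = (5, -1, 3).

(5, -1, 3)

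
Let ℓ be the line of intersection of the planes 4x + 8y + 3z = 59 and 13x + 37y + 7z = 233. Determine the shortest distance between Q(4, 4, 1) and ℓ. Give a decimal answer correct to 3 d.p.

Direction of ℓ: (4, 8, 3) × (13, 37, 7) = (-55, 11, 44).
A point on ℓ: solving the two plane equations with x = 1 gives (1, 5, 5).
Taking (1, 5, 5) on ℓ with direction v = (-55, 11, 44): w = Q − (1, 5, 5) = (3, -1, -4), and w × v = (0, 88, -22).
Distance = |w × v| / |v| = √8228 / √5082 ≈ 1.272.

1.272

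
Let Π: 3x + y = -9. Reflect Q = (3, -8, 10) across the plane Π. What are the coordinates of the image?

(-3, -10, 10)

λ = (n·Q − d)/|n|² = (1 − (-9))/10 = 1.
Reflection = Q − 2λn = (3, -8, 10) − 2·(3, 1, 0) = (-3, -10, 10).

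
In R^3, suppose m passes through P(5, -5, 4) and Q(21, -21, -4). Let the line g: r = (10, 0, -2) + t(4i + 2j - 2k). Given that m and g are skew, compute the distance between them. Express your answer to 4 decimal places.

A direction vector for m is Q − P = (16, -16, -8).
Common perpendicular direction n = (16, -16, -8) × (4, 2, -2) = (48, 0, 96).
With w = (10, 0, -2) − (5, -5, 4) = (5, 5, -6), w · n = -336.
Distance = |w · n| / |n| = |-336| / √11520 ≈ 3.1305.

3.1305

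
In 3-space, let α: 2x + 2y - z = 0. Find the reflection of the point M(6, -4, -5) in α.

(2, -8, -3)

λ = (n·M − d)/|n|² = (9 − 0)/9 = 1.
Reflection = M − 2λn = (6, -4, -5) − 2·(2, 2, -1) = (2, -8, -3).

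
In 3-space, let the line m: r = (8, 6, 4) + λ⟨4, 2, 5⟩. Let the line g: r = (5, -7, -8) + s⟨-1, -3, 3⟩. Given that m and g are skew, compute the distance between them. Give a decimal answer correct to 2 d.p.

Common perpendicular direction n = (4, 2, 5) × (-1, -3, 3) = (21, -17, -10).
With w = (5, -7, -8) − (8, 6, 4) = (-3, -13, -12), w · n = 278.
Distance = |w · n| / |n| = |278| / √830 ≈ 9.65.

9.65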